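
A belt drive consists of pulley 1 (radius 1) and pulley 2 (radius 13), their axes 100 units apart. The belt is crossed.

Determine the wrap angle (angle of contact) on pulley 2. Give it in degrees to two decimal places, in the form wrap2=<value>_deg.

crossed belt: β = asin((r1+r2)/C) = asin(14/100) = 8.0478°
wrap1 = wrap2 = π + 2β = 196.0957°

wrap2=196.10_deg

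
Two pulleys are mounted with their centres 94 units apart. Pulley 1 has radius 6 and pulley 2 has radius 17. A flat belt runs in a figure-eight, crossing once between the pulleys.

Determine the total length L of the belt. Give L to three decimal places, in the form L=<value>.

crossed belt: β = asin((r1+r2)/C) = asin(23/94) = 14.1630°
wrap1 = wrap2 = π + 2β = 208.3259°
tangent length = C·cosβ = 91.1427
L = (r1+r2)·wrap + 2·C·cosβ = 23·3.6360 + 2·91.1427 = 265.9129

L=265.913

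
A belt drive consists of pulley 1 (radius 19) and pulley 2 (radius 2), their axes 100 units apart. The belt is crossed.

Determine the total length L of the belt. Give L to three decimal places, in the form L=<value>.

L=270.400

crossed belt: β = asin((r1+r2)/C) = asin(21/100) = 12.1224°
wrap1 = wrap2 = π + 2β = 204.2447°
tangent length = C·cosβ = 97.7701
L = (r1+r2)·wrap + 2·C·cosβ = 21·3.5647 + 2·97.7701 = 270.3999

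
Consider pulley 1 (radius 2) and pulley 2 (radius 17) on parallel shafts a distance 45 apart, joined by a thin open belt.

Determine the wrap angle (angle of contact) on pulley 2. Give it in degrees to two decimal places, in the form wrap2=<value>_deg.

open belt: β = asin((r2−r1)/C) = asin(15/45) = 19.4712°
wrap1 = π − 2β = 141.0576°
wrap2 = π + 2β = 218.9424°

wrap2=218.94_deg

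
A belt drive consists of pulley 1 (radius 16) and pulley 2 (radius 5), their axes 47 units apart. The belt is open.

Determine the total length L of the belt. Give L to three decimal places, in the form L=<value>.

open belt: β = asin((r2−r1)/C) = asin(-11/47) = -13.5352°
wrap1 = π − 2β = 207.0704°
wrap2 = π + 2β = 152.9296°
tangent length = C·cosβ = 45.6946
L = r1·wrap1 + r2·wrap2 + 2·C·cosβ = 16·3.6141 + 5·2.6691 + 2·45.6946 = 162.5599

L=162.560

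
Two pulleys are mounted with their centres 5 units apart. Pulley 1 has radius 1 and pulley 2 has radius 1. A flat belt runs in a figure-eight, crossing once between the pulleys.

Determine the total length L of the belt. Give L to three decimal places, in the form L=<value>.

L=17.094

crossed belt: β = asin((r1+r2)/C) = asin(2/5) = 23.5782°
wrap1 = wrap2 = π + 2β = 227.1564°
tangent length = C·cosβ = 4.5826
L = (r1+r2)·wrap + 2·C·cosβ = 2·3.9646 + 2·4.5826 = 17.0944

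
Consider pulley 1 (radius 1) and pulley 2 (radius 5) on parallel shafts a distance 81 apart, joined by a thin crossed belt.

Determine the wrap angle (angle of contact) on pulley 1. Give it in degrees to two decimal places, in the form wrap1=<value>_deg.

wrap1=188.50_deg

crossed belt: β = asin((r1+r2)/C) = asin(6/81) = 4.2480°
wrap1 = wrap2 = π + 2β = 188.4960°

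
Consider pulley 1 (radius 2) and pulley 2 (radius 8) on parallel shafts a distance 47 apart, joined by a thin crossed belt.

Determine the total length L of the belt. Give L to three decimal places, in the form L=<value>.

L=127.552

crossed belt: β = asin((r1+r2)/C) = asin(10/47) = 12.2845°
wrap1 = wrap2 = π + 2β = 204.5690°
tangent length = C·cosβ = 45.9239
L = (r1+r2)·wrap + 2·C·cosβ = 10·3.5704 + 2·45.9239 = 127.5517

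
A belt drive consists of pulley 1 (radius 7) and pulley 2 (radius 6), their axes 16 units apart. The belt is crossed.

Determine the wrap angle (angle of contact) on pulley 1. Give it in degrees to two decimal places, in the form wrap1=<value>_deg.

crossed belt: β = asin((r1+r2)/C) = asin(13/16) = 54.3409°
wrap1 = wrap2 = π + 2β = 288.6818°

wrap1=288.68_deg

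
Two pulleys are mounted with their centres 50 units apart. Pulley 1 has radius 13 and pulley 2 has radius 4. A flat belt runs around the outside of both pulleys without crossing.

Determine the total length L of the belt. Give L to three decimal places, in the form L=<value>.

open belt: β = asin((r2−r1)/C) = asin(-9/50) = -10.3698°
wrap1 = π − 2β = 200.7395°
wrap2 = π + 2β = 159.2605°
tangent length = C·cosβ = 49.1833
L = r1·wrap1 + r2·wrap2 + 2·C·cosβ = 13·3.5036 + 4·2.7796 + 2·49.1833 = 155.0315

L=155.031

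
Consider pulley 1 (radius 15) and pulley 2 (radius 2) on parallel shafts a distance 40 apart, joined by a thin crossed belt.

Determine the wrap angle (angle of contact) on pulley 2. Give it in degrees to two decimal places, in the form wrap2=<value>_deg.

crossed belt: β = asin((r1+r2)/C) = asin(17/40) = 25.1507°
wrap1 = wrap2 = π + 2β = 230.3013°

wrap2=230.30_deg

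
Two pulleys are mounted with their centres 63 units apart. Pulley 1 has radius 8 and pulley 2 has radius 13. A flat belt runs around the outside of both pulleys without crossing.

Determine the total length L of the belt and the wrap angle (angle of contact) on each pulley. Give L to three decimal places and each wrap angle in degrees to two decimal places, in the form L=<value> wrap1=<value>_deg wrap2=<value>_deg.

open belt: β = asin((r2−r1)/C) = asin(5/63) = 4.5521°
wrap1 = π − 2β = 170.8959°
wrap2 = π + 2β = 189.1041°
tangent length = C·cosβ = 62.8013
L = r1·wrap1 + r2·wrap2 + 2·C·cosβ = 8·2.9827 + 13·3.3005 + 2·62.8013 = 192.3705

L=192.370 wrap1=170.90_deg wrap2=189.10_deg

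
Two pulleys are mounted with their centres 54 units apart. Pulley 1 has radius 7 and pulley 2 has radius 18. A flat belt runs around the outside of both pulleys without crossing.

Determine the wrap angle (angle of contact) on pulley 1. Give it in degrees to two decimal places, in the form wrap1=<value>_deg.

wrap1=156.49_deg

open belt: β = asin((r2−r1)/C) = asin(11/54) = 11.7536°
wrap1 = π − 2β = 156.4927°
wrap2 = π + 2β = 203.5073°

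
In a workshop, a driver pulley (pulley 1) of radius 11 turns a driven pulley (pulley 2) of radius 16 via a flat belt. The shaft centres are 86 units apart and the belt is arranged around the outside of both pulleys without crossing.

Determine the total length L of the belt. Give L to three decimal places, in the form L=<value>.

open belt: β = asin((r2−r1)/C) = asin(5/86) = 3.3330°
wrap1 = π − 2β = 173.3339°
wrap2 = π + 2β = 186.6661°
tangent length = C·cosβ = 85.8545
L = r1·wrap1 + r2·wrap2 + 2·C·cosβ = 11·3.0252 + 16·3.2579 + 2·85.8545 = 257.1138

L=257.114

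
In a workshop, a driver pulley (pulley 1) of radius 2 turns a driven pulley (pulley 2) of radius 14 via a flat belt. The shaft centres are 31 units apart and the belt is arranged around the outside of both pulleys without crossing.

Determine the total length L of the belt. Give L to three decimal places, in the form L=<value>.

open belt: β = asin((r2−r1)/C) = asin(12/31) = 22.7740°
wrap1 = π − 2β = 134.4521°
wrap2 = π + 2β = 225.5479°
tangent length = C·cosβ = 28.5832
L = r1·wrap1 + r2·wrap2 + 2·C·cosβ = 2·2.3466 + 14·3.9366 + 2·28.5832 = 116.9714

L=116.971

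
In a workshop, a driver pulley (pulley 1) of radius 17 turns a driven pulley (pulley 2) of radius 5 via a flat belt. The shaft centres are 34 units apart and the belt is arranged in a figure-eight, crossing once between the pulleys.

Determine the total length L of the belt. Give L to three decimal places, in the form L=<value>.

L=151.925

crossed belt: β = asin((r1+r2)/C) = asin(22/34) = 40.3202°
wrap1 = wrap2 = π + 2β = 260.6404°
tangent length = C·cosβ = 25.9230
L = (r1+r2)·wrap + 2·C·cosβ = 22·4.5490 + 2·25.9230 = 151.9247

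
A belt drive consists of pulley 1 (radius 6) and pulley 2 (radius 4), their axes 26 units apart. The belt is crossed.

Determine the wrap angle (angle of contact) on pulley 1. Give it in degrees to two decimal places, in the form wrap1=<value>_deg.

wrap1=225.24_deg

crossed belt: β = asin((r1+r2)/C) = asin(10/26) = 22.6199°
wrap1 = wrap2 = π + 2β = 225.2397°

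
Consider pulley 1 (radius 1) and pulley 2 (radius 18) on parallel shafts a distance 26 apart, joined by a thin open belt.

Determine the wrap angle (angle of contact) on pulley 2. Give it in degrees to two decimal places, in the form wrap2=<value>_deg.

wrap2=261.66_deg

open belt: β = asin((r2−r1)/C) = asin(17/26) = 40.8322°
wrap1 = π − 2β = 98.3356°
wrap2 = π + 2β = 261.6644°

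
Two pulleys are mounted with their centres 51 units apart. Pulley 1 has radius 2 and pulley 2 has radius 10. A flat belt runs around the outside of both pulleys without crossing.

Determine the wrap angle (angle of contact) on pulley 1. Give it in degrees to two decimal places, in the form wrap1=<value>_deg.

open belt: β = asin((r2−r1)/C) = asin(8/51) = 9.0248°
wrap1 = π − 2β = 161.9503°
wrap2 = π + 2β = 198.0497°

wrap1=161.95_deg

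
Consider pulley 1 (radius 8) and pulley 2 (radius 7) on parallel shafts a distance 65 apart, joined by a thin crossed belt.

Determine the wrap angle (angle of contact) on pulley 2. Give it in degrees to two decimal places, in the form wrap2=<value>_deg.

crossed belt: β = asin((r1+r2)/C) = asin(15/65) = 13.3424°
wrap1 = wrap2 = π + 2β = 206.6847°

wrap2=206.68_deg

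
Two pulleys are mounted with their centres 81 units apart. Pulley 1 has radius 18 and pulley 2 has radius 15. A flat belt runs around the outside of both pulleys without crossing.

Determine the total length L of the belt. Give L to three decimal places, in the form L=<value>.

open belt: β = asin((r2−r1)/C) = asin(-3/81) = -2.1226°
wrap1 = π − 2β = 184.2451°
wrap2 = π + 2β = 175.7549°
tangent length = C·cosβ = 80.9444
L = r1·wrap1 + r2·wrap2 + 2·C·cosβ = 18·3.2157 + 15·3.0675 + 2·80.9444 = 265.7837

L=265.784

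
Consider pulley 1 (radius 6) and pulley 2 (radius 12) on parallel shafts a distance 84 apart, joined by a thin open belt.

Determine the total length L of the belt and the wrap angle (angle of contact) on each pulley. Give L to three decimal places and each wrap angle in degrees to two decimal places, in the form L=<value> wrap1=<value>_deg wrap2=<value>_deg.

open belt: β = asin((r2−r1)/C) = asin(6/84) = 4.0960°
wrap1 = π − 2β = 171.8079°
wrap2 = π + 2β = 188.1921°
tangent length = C·cosβ = 83.7854
L = r1·wrap1 + r2·wrap2 + 2·C·cosβ = 6·2.9986 + 12·3.2846 + 2·83.7854 = 224.9774

L=224.977 wrap1=171.81_deg wrap2=188.19_deg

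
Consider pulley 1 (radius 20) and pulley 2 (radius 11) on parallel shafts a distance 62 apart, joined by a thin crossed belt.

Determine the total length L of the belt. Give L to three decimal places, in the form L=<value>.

L=237.240

crossed belt: β = asin((r1+r2)/C) = asin(31/62) = 30.0000°
wrap1 = wrap2 = π + 2β = 240.0000°
tangent length = C·cosβ = 53.6936
L = (r1+r2)·wrap + 2·C·cosβ = 31·4.1888 + 2·53.6936 = 237.2396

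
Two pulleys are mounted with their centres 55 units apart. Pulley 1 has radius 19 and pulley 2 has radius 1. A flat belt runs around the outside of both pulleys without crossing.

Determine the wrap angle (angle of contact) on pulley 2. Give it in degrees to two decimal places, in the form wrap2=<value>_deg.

open belt: β = asin((r2−r1)/C) = asin(-18/55) = -19.1033°
wrap1 = π − 2β = 218.2066°
wrap2 = π + 2β = 141.7934°

wrap2=141.79_deg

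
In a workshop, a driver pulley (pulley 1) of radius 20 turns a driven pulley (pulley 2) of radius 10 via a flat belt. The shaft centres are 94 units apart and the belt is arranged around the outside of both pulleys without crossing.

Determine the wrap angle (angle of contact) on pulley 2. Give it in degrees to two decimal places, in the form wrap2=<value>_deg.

open belt: β = asin((r2−r1)/C) = asin(-10/94) = -6.1069°
wrap1 = π − 2β = 192.2137°
wrap2 = π + 2β = 167.7863°

wrap2=167.79_deg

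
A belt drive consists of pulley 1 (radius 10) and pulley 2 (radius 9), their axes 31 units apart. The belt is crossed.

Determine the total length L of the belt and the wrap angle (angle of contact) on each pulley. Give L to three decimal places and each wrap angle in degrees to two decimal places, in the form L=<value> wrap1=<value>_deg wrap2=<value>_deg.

L=133.750 wrap1=255.60_deg wrap2=255.60_deg

crossed belt: β = asin((r1+r2)/C) = asin(19/31) = 37.7997°
wrap1 = wrap2 = π + 2β = 255.5994°
tangent length = C·cosβ = 24.4949
L = (r1+r2)·wrap + 2·C·cosβ = 19·4.4611 + 2·24.4949 = 133.7498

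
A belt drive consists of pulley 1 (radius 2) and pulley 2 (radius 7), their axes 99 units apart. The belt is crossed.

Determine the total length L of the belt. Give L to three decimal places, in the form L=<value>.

L=227.093

crossed belt: β = asin((r1+r2)/C) = asin(9/99) = 5.2159°
wrap1 = wrap2 = π + 2β = 190.4318°
tangent length = C·cosβ = 98.5901
L = (r1+r2)·wrap + 2·C·cosβ = 9·3.3237 + 2·98.5901 = 227.0931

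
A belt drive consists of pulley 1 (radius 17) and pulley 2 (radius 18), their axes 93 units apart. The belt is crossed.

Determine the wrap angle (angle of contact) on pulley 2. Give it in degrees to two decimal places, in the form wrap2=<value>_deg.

wrap2=224.21_deg

crossed belt: β = asin((r1+r2)/C) = asin(35/93) = 22.1074°
wrap1 = wrap2 = π + 2β = 224.2148°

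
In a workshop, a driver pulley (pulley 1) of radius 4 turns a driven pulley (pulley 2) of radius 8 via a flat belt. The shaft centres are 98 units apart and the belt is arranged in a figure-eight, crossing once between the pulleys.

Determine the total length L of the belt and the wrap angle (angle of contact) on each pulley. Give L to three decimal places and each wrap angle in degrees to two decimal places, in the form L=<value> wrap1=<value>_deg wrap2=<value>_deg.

L=235.170 wrap1=194.07_deg wrap2=194.07_deg

crossed belt: β = asin((r1+r2)/C) = asin(12/98) = 7.0335°
wrap1 = wrap2 = π + 2β = 194.0669°
tangent length = C·cosβ = 97.2625
L = (r1+r2)·wrap + 2·C·cosβ = 12·3.3871 + 2·97.2625 = 235.1703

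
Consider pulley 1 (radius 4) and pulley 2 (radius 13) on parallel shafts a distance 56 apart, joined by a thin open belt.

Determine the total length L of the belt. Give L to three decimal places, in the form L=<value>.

L=166.857

open belt: β = asin((r2−r1)/C) = asin(9/56) = 9.2484°
wrap1 = π − 2β = 161.5033°
wrap2 = π + 2β = 198.4967°
tangent length = C·cosβ = 55.2721
L = r1·wrap1 + r2·wrap2 + 2·C·cosβ = 4·2.8188 + 13·3.4644 + 2·55.2721 = 166.8566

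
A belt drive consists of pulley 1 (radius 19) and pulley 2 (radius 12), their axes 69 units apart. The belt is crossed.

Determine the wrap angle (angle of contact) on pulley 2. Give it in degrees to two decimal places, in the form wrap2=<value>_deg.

crossed belt: β = asin((r1+r2)/C) = asin(31/69) = 26.6972°
wrap1 = wrap2 = π + 2β = 233.3944°

wrap2=233.39_deg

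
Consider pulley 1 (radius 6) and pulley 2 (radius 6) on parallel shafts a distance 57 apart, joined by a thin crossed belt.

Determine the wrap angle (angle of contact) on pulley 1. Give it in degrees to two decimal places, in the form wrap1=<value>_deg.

crossed belt: β = asin((r1+r2)/C) = asin(12/57) = 12.1532°
wrap1 = wrap2 = π + 2β = 204.3064°

wrap1=204.31_deg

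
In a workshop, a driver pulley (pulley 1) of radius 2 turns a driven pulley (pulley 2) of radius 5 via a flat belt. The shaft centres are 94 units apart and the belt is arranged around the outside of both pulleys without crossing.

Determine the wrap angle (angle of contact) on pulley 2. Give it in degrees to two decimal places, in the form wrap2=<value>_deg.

open belt: β = asin((r2−r1)/C) = asin(3/94) = 1.8289°
wrap1 = π − 2β = 176.3422°
wrap2 = π + 2β = 183.6578°

wrap2=183.66_deg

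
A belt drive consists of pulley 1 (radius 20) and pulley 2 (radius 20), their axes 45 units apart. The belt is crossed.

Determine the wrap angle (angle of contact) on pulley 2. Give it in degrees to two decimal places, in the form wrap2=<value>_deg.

wrap2=305.47_deg

crossed belt: β = asin((r1+r2)/C) = asin(40/45) = 62.7340°
wrap1 = wrap2 = π + 2β = 305.4679°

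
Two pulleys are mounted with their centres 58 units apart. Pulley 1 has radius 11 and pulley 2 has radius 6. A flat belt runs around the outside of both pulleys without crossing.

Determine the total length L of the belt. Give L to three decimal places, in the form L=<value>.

open belt: β = asin((r2−r1)/C) = asin(-5/58) = -4.9454°
wrap1 = π − 2β = 189.8909°
wrap2 = π + 2β = 170.1091°
tangent length = C·cosβ = 57.7841
L = r1·wrap1 + r2·wrap2 + 2·C·cosβ = 11·3.3142 + 6·2.9690 + 2·57.7841 = 169.8384

L=169.838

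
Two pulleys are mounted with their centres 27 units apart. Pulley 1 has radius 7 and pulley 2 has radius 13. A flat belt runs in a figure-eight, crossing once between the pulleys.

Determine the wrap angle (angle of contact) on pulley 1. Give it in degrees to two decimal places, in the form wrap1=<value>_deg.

wrap1=275.59_deg

crossed belt: β = asin((r1+r2)/C) = asin(20/27) = 47.7946°
wrap1 = wrap2 = π + 2β = 275.5891°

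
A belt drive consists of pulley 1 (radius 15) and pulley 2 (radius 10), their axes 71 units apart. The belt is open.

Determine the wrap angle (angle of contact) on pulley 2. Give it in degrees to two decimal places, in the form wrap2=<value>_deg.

open belt: β = asin((r2−r1)/C) = asin(-5/71) = -4.0383°
wrap1 = π − 2β = 188.0765°
wrap2 = π + 2β = 171.9235°

wrap2=171.92_deg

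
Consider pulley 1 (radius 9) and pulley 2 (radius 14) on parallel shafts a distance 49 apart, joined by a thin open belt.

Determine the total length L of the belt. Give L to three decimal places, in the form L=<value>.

open belt: β = asin((r2−r1)/C) = asin(5/49) = 5.8567°
wrap1 = π − 2β = 168.2866°
wrap2 = π + 2β = 191.7134°
tangent length = C·cosβ = 48.7442
L = r1·wrap1 + r2·wrap2 + 2·C·cosβ = 9·2.9372 + 14·3.3460 + 2·48.7442 = 170.7673

L=170.767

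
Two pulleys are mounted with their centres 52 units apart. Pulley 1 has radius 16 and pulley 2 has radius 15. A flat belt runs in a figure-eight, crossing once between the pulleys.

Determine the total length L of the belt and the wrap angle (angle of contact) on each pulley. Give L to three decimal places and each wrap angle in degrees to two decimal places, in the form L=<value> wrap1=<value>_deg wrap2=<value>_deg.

crossed belt: β = asin((r1+r2)/C) = asin(31/52) = 36.5949°
wrap1 = wrap2 = π + 2β = 253.1899°
tangent length = C·cosβ = 41.7493
L = (r1+r2)·wrap + 2·C·cosβ = 31·4.4190 + 2·41.7493 = 220.4874

L=220.487 wrap1=253.19_deg wrap2=253.19_deg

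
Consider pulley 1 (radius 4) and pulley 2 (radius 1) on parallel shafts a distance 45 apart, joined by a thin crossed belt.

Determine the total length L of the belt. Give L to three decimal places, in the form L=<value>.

crossed belt: β = asin((r1+r2)/C) = asin(5/45) = 6.3794°
wrap1 = wrap2 = π + 2β = 192.7587°
tangent length = C·cosβ = 44.7214
L = (r1+r2)·wrap + 2·C·cosβ = 5·3.3643 + 2·44.7214 = 106.2641

L=106.264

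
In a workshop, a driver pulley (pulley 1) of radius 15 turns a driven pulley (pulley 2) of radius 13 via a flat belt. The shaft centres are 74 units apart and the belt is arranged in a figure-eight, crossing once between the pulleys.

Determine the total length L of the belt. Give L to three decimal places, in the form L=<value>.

L=246.691

crossed belt: β = asin((r1+r2)/C) = asin(28/74) = 22.2333°
wrap1 = wrap2 = π + 2β = 224.4665°
tangent length = C·cosβ = 68.4982
L = (r1+r2)·wrap + 2·C·cosβ = 28·3.9177 + 2·68.4982 = 246.6914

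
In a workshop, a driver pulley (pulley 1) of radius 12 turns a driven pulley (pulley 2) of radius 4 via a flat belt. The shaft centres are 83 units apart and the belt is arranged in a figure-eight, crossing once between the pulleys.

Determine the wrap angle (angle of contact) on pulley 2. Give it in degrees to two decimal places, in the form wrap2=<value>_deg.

crossed belt: β = asin((r1+r2)/C) = asin(16/83) = 11.1145°
wrap1 = wrap2 = π + 2β = 202.2291°

wrap2=202.23_deg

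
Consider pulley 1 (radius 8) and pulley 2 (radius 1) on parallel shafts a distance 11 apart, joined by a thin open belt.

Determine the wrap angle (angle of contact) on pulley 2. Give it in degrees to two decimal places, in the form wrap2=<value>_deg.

wrap2=100.96_deg

open belt: β = asin((r2−r1)/C) = asin(-7/11) = -39.5212°
wrap1 = π − 2β = 259.0424°
wrap2 = π + 2β = 100.9576°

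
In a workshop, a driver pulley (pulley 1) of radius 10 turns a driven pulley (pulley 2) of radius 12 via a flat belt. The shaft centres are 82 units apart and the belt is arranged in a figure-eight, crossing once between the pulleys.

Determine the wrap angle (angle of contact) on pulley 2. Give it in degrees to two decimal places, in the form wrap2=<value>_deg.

crossed belt: β = asin((r1+r2)/C) = asin(22/82) = 15.5627°
wrap1 = wrap2 = π + 2β = 211.1254°

wrap2=211.13_deg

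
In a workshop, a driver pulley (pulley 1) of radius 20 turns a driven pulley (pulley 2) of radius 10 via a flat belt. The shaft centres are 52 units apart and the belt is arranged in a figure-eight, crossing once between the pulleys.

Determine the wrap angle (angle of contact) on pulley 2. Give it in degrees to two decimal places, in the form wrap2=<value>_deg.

crossed belt: β = asin((r1+r2)/C) = asin(30/52) = 35.2344°
wrap1 = wrap2 = π + 2β = 250.4688°

wrap2=250.47_deg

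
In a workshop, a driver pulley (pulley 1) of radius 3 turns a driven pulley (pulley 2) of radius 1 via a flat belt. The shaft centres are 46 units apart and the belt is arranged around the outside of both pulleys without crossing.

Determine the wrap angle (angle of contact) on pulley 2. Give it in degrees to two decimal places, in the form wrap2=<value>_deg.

wrap2=175.02_deg

open belt: β = asin((r2−r1)/C) = asin(-2/46) = -2.4919°
wrap1 = π − 2β = 184.9838°
wrap2 = π + 2β = 175.0162°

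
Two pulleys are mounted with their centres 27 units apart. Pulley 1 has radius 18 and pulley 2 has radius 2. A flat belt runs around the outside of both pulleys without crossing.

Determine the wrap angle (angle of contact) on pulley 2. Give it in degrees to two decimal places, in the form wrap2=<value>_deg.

wrap2=107.32_deg

open belt: β = asin((r2−r1)/C) = asin(-16/27) = -36.3412°
wrap1 = π − 2β = 252.6824°
wrap2 = π + 2β = 107.3176°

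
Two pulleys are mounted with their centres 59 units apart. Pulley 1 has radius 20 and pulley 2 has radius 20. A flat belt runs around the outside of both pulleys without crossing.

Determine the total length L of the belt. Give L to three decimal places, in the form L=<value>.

open belt: β = asin((r2−r1)/C) = asin(0/59) = 0.0000°
wrap1 = π − 2β = 180.0000°
wrap2 = π + 2β = 180.0000°
tangent length = C·cosβ = 59.0000
L = r1·wrap1 + r2·wrap2 + 2·C·cosβ = 20·3.1416 + 20·3.1416 + 2·59.0000 = 243.6637

L=243.664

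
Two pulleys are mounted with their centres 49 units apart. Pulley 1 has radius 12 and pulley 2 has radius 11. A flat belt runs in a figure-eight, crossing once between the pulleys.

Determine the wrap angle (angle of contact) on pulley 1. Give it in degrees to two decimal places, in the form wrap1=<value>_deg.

crossed belt: β = asin((r1+r2)/C) = asin(23/49) = 27.9946°
wrap1 = wrap2 = π + 2β = 235.9891°

wrap1=235.99_deg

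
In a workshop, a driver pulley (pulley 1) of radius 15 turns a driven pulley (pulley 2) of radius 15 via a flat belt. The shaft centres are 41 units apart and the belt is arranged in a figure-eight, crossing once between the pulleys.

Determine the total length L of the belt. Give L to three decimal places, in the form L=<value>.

L=199.390

crossed belt: β = asin((r1+r2)/C) = asin(30/41) = 47.0297°
wrap1 = wrap2 = π + 2β = 274.0594°
tangent length = C·cosβ = 27.9464
L = (r1+r2)·wrap + 2·C·cosβ = 30·4.7832 + 2·27.9464 = 199.3899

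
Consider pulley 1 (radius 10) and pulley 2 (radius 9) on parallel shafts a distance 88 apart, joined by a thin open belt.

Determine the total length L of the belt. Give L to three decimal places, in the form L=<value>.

open belt: β = asin((r2−r1)/C) = asin(-1/88) = -0.6511°
wrap1 = π − 2β = 181.3022°
wrap2 = π + 2β = 178.6978°
tangent length = C·cosβ = 87.9943
L = r1·wrap1 + r2·wrap2 + 2·C·cosβ = 10·3.1643 + 9·3.1189 + 2·87.9943 = 235.7016

L=235.702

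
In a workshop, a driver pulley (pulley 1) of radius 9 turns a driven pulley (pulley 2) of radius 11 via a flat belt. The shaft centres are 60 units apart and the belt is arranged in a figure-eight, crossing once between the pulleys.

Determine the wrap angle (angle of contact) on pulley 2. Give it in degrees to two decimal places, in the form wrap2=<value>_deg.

crossed belt: β = asin((r1+r2)/C) = asin(20/60) = 19.4712°
wrap1 = wrap2 = π + 2β = 218.9424°

wrap2=218.94_deg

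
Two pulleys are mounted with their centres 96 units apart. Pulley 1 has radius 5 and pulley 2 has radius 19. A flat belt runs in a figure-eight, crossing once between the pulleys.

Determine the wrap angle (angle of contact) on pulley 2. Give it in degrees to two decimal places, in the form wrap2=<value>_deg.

wrap2=208.96_deg

crossed belt: β = asin((r1+r2)/C) = asin(24/96) = 14.4775°
wrap1 = wrap2 = π + 2β = 208.9550°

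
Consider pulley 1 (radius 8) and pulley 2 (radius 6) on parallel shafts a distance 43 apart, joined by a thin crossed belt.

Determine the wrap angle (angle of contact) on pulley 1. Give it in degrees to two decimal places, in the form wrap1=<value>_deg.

crossed belt: β = asin((r1+r2)/C) = asin(14/43) = 19.0008°
wrap1 = wrap2 = π + 2β = 218.0016°

wrap1=218.00_deg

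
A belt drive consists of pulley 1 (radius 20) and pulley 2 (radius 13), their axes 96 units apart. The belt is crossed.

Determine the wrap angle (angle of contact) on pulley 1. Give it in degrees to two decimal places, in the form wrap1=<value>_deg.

wrap1=220.21_deg

crossed belt: β = asin((r1+r2)/C) = asin(33/96) = 20.1055°
wrap1 = wrap2 = π + 2β = 220.2110°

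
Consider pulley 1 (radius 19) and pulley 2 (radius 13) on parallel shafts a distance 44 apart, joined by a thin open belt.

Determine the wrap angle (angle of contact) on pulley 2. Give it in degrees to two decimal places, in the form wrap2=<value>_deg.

open belt: β = asin((r2−r1)/C) = asin(-6/44) = -7.8375°
wrap1 = π − 2β = 195.6750°
wrap2 = π + 2β = 164.3250°

wrap2=164.33_deg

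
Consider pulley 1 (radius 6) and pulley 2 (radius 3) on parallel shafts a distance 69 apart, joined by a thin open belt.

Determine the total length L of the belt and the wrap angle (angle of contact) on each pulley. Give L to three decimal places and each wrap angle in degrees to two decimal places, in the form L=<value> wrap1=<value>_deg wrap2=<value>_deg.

L=166.405 wrap1=184.98_deg wrap2=175.02_deg

open belt: β = asin((r2−r1)/C) = asin(-3/69) = -2.4919°
wrap1 = π − 2β = 184.9838°
wrap2 = π + 2β = 175.0162°
tangent length = C·cosβ = 68.9348
L = r1·wrap1 + r2·wrap2 + 2·C·cosβ = 6·3.2286 + 3·3.0546 + 2·68.9348 = 166.4048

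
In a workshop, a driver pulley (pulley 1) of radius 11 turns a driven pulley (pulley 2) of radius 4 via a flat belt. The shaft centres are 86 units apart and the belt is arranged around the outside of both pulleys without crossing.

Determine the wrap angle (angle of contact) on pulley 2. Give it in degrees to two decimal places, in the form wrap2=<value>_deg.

wrap2=170.66_deg

open belt: β = asin((r2−r1)/C) = asin(-7/86) = -4.6688°
wrap1 = π − 2β = 189.3375°
wrap2 = π + 2β = 170.6625°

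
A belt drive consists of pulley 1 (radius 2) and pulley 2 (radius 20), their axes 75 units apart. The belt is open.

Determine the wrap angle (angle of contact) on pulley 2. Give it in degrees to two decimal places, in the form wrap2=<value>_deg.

wrap2=207.77_deg

open belt: β = asin((r2−r1)/C) = asin(18/75) = 13.8865°
wrap1 = π − 2β = 152.2269°
wrap2 = π + 2β = 207.7731°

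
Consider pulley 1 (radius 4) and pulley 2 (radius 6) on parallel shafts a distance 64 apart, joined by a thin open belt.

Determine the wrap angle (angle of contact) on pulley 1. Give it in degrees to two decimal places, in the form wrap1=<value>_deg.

open belt: β = asin((r2−r1)/C) = asin(2/64) = 1.7908°
wrap1 = π − 2β = 176.4184°
wrap2 = π + 2β = 183.5816°

wrap1=176.42_deg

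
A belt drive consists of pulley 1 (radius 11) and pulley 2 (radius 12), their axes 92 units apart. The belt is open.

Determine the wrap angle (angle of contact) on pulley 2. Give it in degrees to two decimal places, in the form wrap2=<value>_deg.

wrap2=181.25_deg

open belt: β = asin((r2−r1)/C) = asin(1/92) = 0.6228°
wrap1 = π − 2β = 178.7544°
wrap2 = π + 2β = 181.2456°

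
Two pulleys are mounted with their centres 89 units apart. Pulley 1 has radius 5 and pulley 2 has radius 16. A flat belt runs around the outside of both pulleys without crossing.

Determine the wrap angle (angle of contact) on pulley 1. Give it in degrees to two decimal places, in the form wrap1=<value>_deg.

open belt: β = asin((r2−r1)/C) = asin(11/89) = 7.0997°
wrap1 = π − 2β = 165.8007°
wrap2 = π + 2β = 194.1993°

wrap1=165.80_deg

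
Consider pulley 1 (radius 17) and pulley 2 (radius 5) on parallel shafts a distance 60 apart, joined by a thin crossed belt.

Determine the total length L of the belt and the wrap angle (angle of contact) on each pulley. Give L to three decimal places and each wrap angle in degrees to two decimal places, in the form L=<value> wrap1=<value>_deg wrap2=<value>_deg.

crossed belt: β = asin((r1+r2)/C) = asin(22/60) = 21.5102°
wrap1 = wrap2 = π + 2β = 223.0204°
tangent length = C·cosβ = 55.8211
L = (r1+r2)·wrap + 2·C·cosβ = 22·3.8924 + 2·55.8211 = 197.2760

L=197.276 wrap1=223.02_deg wrap2=223.02_deg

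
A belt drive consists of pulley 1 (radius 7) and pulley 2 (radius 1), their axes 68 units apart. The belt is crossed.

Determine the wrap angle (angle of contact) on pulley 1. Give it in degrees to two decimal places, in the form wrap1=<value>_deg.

crossed belt: β = asin((r1+r2)/C) = asin(8/68) = 6.7563°
wrap1 = wrap2 = π + 2β = 193.5127°

wrap1=193.51_deg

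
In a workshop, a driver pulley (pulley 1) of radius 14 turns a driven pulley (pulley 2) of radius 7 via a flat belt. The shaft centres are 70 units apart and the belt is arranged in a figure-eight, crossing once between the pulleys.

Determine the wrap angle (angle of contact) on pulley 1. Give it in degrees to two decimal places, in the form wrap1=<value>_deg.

crossed belt: β = asin((r1+r2)/C) = asin(21/70) = 17.4576°
wrap1 = wrap2 = π + 2β = 214.9152°

wrap1=214.92_deg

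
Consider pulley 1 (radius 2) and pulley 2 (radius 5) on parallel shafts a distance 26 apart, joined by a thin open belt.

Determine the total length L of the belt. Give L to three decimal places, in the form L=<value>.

L=74.338

open belt: β = asin((r2−r1)/C) = asin(3/26) = 6.6258°
wrap1 = π − 2β = 166.7484°
wrap2 = π + 2β = 193.2516°
tangent length = C·cosβ = 25.8263
L = r1·wrap1 + r2·wrap2 + 2·C·cosβ = 2·2.9103 + 5·3.3729 + 2·25.8263 = 74.3377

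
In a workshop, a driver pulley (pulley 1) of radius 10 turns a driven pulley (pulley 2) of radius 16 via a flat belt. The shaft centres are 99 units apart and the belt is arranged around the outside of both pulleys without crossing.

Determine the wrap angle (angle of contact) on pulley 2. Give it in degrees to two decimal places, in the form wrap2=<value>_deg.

open belt: β = asin((r2−r1)/C) = asin(6/99) = 3.4746°
wrap1 = π − 2β = 173.0508°
wrap2 = π + 2β = 186.9492°

wrap2=186.95_deg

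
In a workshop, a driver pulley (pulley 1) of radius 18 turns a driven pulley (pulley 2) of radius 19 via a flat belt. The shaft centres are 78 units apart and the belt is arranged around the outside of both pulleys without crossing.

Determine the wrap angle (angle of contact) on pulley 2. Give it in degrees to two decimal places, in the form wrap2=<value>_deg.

wrap2=181.47_deg

open belt: β = asin((r2−r1)/C) = asin(1/78) = 0.7346°
wrap1 = π − 2β = 178.5308°
wrap2 = π + 2β = 181.4692°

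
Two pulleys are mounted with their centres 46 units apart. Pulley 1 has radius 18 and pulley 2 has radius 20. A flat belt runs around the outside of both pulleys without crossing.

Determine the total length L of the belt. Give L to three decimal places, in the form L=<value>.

open belt: β = asin((r2−r1)/C) = asin(2/46) = 2.4919°
wrap1 = π − 2β = 175.0162°
wrap2 = π + 2β = 184.9838°
tangent length = C·cosβ = 45.9565
L = r1·wrap1 + r2·wrap2 + 2·C·cosβ = 18·3.0546 + 20·3.2286 + 2·45.9565 = 211.4675

L=211.467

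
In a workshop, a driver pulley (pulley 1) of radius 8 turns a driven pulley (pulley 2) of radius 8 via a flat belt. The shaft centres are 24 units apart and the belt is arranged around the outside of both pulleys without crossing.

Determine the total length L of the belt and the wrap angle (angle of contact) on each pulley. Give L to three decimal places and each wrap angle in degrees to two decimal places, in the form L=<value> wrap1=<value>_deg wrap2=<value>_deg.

open belt: β = asin((r2−r1)/C) = asin(0/24) = 0.0000°
wrap1 = π − 2β = 180.0000°
wrap2 = π + 2β = 180.0000°
tangent length = C·cosβ = 24.0000
L = r1·wrap1 + r2·wrap2 + 2·C·cosβ = 8·3.1416 + 8·3.1416 + 2·24.0000 = 98.2655

L=98.265 wrap1=180.00_deg wrap2=180.00_deg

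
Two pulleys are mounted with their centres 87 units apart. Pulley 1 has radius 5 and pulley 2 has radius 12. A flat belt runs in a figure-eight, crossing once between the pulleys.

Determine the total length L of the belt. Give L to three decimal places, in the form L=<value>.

crossed belt: β = asin((r1+r2)/C) = asin(17/87) = 11.2682°
wrap1 = wrap2 = π + 2β = 202.5365°
tangent length = C·cosβ = 85.3229
L = (r1+r2)·wrap + 2·C·cosβ = 17·3.5349 + 2·85.3229 = 230.7396

L=230.740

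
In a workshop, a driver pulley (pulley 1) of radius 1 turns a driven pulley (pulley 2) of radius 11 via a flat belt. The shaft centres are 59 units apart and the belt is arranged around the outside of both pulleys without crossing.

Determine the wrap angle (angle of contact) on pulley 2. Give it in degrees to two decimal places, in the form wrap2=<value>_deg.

wrap2=199.52_deg

open belt: β = asin((r2−r1)/C) = asin(10/59) = 9.7583°
wrap1 = π − 2β = 160.4835°
wrap2 = π + 2β = 199.5165°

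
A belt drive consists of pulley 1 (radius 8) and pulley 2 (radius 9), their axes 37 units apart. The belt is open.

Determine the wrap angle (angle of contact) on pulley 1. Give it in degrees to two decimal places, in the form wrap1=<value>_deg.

wrap1=176.90_deg

open belt: β = asin((r2−r1)/C) = asin(1/37) = 1.5487°
wrap1 = π − 2β = 176.9026°
wrap2 = π + 2β = 183.0974°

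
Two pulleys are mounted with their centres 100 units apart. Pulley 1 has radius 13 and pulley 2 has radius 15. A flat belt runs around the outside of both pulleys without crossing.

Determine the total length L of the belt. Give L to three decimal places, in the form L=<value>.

open belt: β = asin((r2−r1)/C) = asin(2/100) = 1.1460°
wrap1 = π − 2β = 177.7080°
wrap2 = π + 2β = 182.2920°
tangent length = C·cosβ = 99.9800
L = r1·wrap1 + r2·wrap2 + 2·C·cosβ = 13·3.1016 + 15·3.1816 + 2·99.9800 = 288.0046

L=288.005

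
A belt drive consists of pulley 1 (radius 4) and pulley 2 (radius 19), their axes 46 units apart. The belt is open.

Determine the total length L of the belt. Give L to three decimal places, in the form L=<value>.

L=169.193

open belt: β = asin((r2−r1)/C) = asin(15/46) = 19.0314°
wrap1 = π − 2β = 141.9371°
wrap2 = π + 2β = 218.0629°
tangent length = C·cosβ = 43.4856
L = r1·wrap1 + r2·wrap2 + 2·C·cosβ = 4·2.4773 + 19·3.8059 + 2·43.4856 = 169.1927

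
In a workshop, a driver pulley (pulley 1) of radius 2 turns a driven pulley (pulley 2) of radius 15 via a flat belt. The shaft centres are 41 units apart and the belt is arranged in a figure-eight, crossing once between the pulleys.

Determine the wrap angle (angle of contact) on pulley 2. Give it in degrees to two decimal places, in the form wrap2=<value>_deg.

wrap2=228.99_deg

crossed belt: β = asin((r1+r2)/C) = asin(17/41) = 24.4963°
wrap1 = wrap2 = π + 2β = 228.9926°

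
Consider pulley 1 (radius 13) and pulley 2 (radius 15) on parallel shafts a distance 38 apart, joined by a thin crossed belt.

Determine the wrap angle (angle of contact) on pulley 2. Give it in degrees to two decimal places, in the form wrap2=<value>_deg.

wrap2=274.93_deg

crossed belt: β = asin((r1+r2)/C) = asin(28/38) = 47.4631°
wrap1 = wrap2 = π + 2β = 274.9262°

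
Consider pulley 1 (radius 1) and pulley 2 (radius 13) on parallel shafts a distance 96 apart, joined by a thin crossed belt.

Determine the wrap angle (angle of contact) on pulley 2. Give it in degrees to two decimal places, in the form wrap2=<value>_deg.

wrap2=196.77_deg

crossed belt: β = asin((r1+r2)/C) = asin(14/96) = 8.3855°
wrap1 = wrap2 = π + 2β = 196.7711°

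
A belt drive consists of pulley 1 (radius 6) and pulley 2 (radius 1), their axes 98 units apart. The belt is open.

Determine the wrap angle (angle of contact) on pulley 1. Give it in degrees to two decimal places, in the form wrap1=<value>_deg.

open belt: β = asin((r2−r1)/C) = asin(-5/98) = -2.9245°
wrap1 = π − 2β = 185.8490°
wrap2 = π + 2β = 174.1510°

wrap1=185.85_deg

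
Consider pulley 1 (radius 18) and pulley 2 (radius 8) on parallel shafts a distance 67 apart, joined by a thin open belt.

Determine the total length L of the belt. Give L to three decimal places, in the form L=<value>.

open belt: β = asin((r2−r1)/C) = asin(-10/67) = -8.5837°
wrap1 = π − 2β = 197.1674°
wrap2 = π + 2β = 162.8326°
tangent length = C·cosβ = 66.2495
L = r1·wrap1 + r2·wrap2 + 2·C·cosβ = 18·3.4412 + 8·2.8420 + 2·66.2495 = 217.1767

L=217.177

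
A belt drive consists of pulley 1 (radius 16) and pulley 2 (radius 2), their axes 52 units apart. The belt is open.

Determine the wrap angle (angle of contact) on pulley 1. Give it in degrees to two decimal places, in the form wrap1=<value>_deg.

open belt: β = asin((r2−r1)/C) = asin(-14/52) = -15.6185°
wrap1 = π − 2β = 211.2370°
wrap2 = π + 2β = 148.7630°

wrap1=211.24_deg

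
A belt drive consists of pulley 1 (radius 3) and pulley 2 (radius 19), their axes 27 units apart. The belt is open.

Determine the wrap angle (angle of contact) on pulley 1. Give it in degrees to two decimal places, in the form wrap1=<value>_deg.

wrap1=107.32_deg

open belt: β = asin((r2−r1)/C) = asin(16/27) = 36.3412°
wrap1 = π − 2β = 107.3176°
wrap2 = π + 2β = 252.6824°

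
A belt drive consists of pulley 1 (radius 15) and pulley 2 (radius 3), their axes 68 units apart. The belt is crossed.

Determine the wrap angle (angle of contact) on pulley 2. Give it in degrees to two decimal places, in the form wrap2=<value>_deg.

crossed belt: β = asin((r1+r2)/C) = asin(18/68) = 15.3495°
wrap1 = wrap2 = π + 2β = 210.6990°

wrap2=210.70_deg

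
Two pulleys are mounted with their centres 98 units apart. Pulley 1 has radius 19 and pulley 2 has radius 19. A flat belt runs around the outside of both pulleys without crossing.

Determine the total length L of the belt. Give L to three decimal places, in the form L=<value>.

open belt: β = asin((r2−r1)/C) = asin(0/98) = 0.0000°
wrap1 = π − 2β = 180.0000°
wrap2 = π + 2β = 180.0000°
tangent length = C·cosβ = 98.0000
L = r1·wrap1 + r2·wrap2 + 2·C·cosβ = 19·3.1416 + 19·3.1416 + 2·98.0000 = 315.3805

L=315.381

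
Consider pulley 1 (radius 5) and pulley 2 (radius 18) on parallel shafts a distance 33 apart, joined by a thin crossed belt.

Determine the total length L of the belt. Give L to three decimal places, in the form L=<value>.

L=155.059

crossed belt: β = asin((r1+r2)/C) = asin(23/33) = 44.1844°
wrap1 = wrap2 = π + 2β = 268.3688°
tangent length = C·cosβ = 23.6643
L = (r1+r2)·wrap + 2·C·cosβ = 23·4.6839 + 2·23.6643 = 155.0588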